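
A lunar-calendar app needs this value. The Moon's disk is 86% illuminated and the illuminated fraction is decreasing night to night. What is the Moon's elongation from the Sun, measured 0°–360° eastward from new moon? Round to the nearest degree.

224°

Invert f = (1 − cos θ)/2 to get cos θ = 1 − 2(0.86) = -0.720, hence θ₀ = arccos -0.720 = 136.1°.
Since the Moon is past full (waning), take the reflex angle: θ = 360° − 136.1° = 223.9°.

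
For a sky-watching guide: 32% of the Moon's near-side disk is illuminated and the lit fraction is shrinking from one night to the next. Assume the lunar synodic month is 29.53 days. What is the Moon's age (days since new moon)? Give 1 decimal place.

cos θ = 1 − 2f = 0.360, giving a principal value of 68.9°.
A waning Moon lies in 180°–360°, so θ = 360° − 68.9° = 291.1°.
That fraction of the synodic month is 291.1/360 × 29.53 d ≈ 23.88 d.

23.9 days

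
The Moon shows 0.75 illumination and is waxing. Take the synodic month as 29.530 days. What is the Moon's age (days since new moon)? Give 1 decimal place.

9.8 days

Invert f = (1 − cos θ)/2 to get cos θ = 1 − 2(0.75) = -0.500, hence θ₀ = arccos -0.500 = 120.0°.
Before full moon the principal value applies: θ = 120.0°.
Age = 29.530 × 120.0°/360° ≈ 9.84 days.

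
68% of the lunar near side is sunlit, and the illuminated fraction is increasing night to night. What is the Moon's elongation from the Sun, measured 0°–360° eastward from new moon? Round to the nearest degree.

cos θ = 1 − 2f = -0.360, giving a principal value of 111.1°.
Waxing ⇒ before full, so θ = 111.1°.

111°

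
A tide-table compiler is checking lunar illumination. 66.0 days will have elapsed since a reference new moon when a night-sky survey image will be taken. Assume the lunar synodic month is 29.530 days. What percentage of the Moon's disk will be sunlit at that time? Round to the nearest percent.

66.0 d spans 2 complete synodic months (2 × 29.530 = 59.06 d) plus 6.94 d.
Phase angle: θ = 360°·(6.94 d)/(29.530 d) = 84.6°.
cos 84.6° = 0.094, so f = (1 − 0.094)/2 = 0.453, so 45%.

45%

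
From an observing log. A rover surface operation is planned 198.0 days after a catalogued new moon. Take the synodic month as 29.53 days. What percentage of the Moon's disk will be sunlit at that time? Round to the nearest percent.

Reduce mod P: 198.0 − 6×29.53 = 20.82 d into the current lunation.
Phase angle: θ = 360°·(20.82 d)/(29.53 d) = 253.8°.
Illuminated fraction = (1 − cos 253.8°)/2 = (1 − (-0.279))/2 ≈ 0.639, so 64%.

64%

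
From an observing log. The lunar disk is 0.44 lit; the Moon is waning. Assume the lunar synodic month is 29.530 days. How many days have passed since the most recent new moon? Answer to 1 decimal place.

22.7 days

From f = (1 − cos θ)/2: cos θ = 1 − 2×0.44 = 0.120; arccos → 83.1°.
Since the Moon is past full (waning), take the reflex angle: θ = 360° − 83.1° = 276.9°.
That fraction of the synodic month is 276.9/360 × 29.530 d ≈ 22.71 d.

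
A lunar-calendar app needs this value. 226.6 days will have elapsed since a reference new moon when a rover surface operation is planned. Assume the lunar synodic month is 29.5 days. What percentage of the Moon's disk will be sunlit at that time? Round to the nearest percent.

71%

226.6/29.5 = 7.681 lunations, so 7 complete cycles and 20.10 d into the next.
The Moon has covered 20.10/29.5 of its cycle, so θ ≈ 360° × 20.10/29.5 = 245.3°.
Illuminated fraction = (1 − cos 245.3°)/2 = (1 − (-0.418))/2 ≈ 0.709, so 71%.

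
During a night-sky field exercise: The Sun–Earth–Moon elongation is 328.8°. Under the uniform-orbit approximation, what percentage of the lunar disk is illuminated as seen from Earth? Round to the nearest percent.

7%

Half-versine of 328.8°: (1 − 0.855)/2 = 0.072, i.e. 7%.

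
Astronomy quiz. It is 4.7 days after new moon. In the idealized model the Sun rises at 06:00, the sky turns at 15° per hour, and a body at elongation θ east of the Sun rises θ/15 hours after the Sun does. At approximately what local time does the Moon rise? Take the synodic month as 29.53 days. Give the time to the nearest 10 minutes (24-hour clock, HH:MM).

The Moon has covered 4.7/29.53 of its cycle, so θ ≈ 360° × 4.7/29.53 = 57.3°.
Delay after the Sun = 57.3° / (15°/h) ≈ 3.82 h.
06:00 + 3.820 h ≈ 09:49 → 09:50 to the nearest ten minutes.

09:50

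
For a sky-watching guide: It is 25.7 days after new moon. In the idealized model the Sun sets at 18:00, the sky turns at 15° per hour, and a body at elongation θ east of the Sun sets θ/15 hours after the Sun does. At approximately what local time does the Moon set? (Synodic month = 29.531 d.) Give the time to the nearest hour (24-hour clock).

Elongation θ = 360° × 25.7/29.531 ≈ 313.3°.
At 15° of sky rotation per hour, 313.3° corresponds to a 20.89 h lag.
18:00 + 20.89 h ≈ 14:53 → 15:00 to the nearest hour.

15:00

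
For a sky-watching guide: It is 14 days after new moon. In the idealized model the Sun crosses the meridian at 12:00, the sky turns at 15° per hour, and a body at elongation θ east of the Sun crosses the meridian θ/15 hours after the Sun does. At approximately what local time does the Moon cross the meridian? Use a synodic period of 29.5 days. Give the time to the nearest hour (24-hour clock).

23:00

Phase angle: θ = 360°·(14 d)/(29.5 d) = 170.8°.
Delay after the Sun = 170.8° / (15°/h) ≈ 11.39 h.
12:00 + 11.39 h ≈ 23:23 → 23:00 to the nearest hour.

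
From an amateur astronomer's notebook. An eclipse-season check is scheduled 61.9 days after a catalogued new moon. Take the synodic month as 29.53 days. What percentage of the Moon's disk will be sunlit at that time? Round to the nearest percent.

9%

61.9 d spans 2 complete synodic months (2 × 29.53 = 59.06 d) plus 2.84 d.
The Moon has covered 2.84/29.53 of its cycle, so θ ≈ 360° × 2.84/29.53 = 34.6°.
Illuminated fraction = (1 − cos 34.6°)/2 = (1 − 0.823)/2 ≈ 0.089, so 9%.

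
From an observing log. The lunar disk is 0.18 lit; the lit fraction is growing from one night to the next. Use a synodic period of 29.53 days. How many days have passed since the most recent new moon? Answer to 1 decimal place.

4.1 days

Invert f = (1 − cos θ)/2 to get cos θ = 1 − 2(0.18) = 0.640, hence θ₀ = arccos 0.640 = 50.2°.
The Moon is waxing (0°–180°), so θ = 50.2° directly.
Age = 29.53 × 50.2°/360° ≈ 4.12 days.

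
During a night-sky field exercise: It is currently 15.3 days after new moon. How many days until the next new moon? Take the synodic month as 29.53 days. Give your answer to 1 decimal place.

One full lunation from the last new moon is 29.53 d; remaining = 29.53 − 15.3 = 14.230 d.

14.2 days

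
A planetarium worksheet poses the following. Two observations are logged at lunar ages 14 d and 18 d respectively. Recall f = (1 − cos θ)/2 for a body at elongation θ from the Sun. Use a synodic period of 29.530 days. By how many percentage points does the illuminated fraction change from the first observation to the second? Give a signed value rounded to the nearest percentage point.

θ₁ = 360° × 14/29.530 = 170.7°, f₁ = (1 − cos θ₁)/2 = 0.993.
θ₂ = 360° × 18/29.530 = 219.4°, f₂ = (1 − cos θ₂)/2 = 0.886.
Change = f₂ − f₁ = -0.107 → -11 percentage points.

-11 percentage points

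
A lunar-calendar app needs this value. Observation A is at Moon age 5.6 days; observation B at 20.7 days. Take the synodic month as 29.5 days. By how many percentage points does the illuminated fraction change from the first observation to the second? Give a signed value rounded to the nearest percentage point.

+33 pp

First observation: θ = 360°·5.6/29.5 = 68.3°, so f = 0.315.
Second observation: θ = 252.6°, f = 0.649.
Δf = 0.649 − 0.315 = +0.334, i.e. +33 pp.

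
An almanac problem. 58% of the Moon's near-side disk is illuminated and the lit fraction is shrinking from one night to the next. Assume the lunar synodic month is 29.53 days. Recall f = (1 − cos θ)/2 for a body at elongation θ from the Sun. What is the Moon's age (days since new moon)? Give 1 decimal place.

21.4 days

cos θ = 1 − 2f = -0.160, giving a principal value of 99.2°.
Since the Moon is past full (waning), take the reflex angle: θ = 360° − 99.2° = 260.8°.
That fraction of the synodic month is 260.8/360 × 29.53 d ≈ 21.39 d.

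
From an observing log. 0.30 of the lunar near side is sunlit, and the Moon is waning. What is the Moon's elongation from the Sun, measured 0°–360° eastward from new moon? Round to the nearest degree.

cos θ = 1 − 2f = 0.400, giving a principal value of 66.4°.
Since the Moon is past full (waning), take the reflex angle: θ = 360° − 66.4° = 293.6°.

294°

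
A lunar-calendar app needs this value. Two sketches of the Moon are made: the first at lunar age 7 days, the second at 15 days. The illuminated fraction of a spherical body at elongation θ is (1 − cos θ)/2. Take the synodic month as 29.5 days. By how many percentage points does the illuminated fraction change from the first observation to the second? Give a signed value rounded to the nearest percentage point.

+54 percentage points

First observation: θ = 360°·7/29.5 = 85.4°, so f = 0.460.
Second observation: θ = 183.1°, f = 0.999.
Δf = 0.999 − 0.460 = +0.539, i.e. +54 pp.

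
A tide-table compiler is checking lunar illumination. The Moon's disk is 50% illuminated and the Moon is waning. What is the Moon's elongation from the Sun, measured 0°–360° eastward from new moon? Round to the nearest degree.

Invert f = (1 − cos θ)/2 to get cos θ = 1 − 2(0.50) = 0.000, hence θ₀ = arccos 0.000 = 90.0°.
Waning ⇒ past full, so θ = 360° − 90.0° = 270.0°.

270°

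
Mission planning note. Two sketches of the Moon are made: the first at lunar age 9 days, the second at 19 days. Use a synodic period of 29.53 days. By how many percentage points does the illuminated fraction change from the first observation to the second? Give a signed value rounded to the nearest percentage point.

+14 percentage points

θ₁ = 360° × 9/29.53 = 109.7°, f₁ = (1 − cos θ₁)/2 = 0.669.
θ₂ = 360° × 19/29.53 = 231.6°, f₂ = (1 − cos θ₂)/2 = 0.810.
Change = f₂ − f₁ = +0.142 → +14 percentage points.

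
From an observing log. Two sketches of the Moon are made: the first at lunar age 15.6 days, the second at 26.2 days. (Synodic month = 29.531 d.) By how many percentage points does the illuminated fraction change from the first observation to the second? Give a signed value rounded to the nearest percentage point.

-87 pp

θ₁ = 360° × 15.6/29.531 = 190.2°, f₁ = (1 − cos θ₁)/2 = 0.992.
θ₂ = 360° × 26.2/29.531 = 319.4°, f₂ = (1 − cos θ₂)/2 = 0.120.
Change = f₂ − f₁ = -0.872 → -87 percentage points.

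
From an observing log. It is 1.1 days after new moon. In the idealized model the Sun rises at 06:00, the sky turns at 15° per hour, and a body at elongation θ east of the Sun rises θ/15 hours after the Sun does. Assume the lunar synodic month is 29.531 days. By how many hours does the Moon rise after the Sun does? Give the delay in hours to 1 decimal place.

0.9 h

Phase angle: θ = 360°·(1.1 d)/(29.531 d) = 13.4°.
Delay after the Sun = 13.4° / (15°/h) ≈ 0.89 h.
So the Moon rises 0.89 h after the Sun.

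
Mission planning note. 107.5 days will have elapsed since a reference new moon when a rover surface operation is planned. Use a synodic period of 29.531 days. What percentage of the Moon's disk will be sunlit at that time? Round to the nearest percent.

82%

Reduce mod P: 107.5 − 3×29.531 = 18.91 d into the current lunation.
Phase angle: θ = 360°·(18.91 d)/(29.531 d) = 230.5°.
Illuminated fraction = (1 − cos 230.5°)/2 = (1 − (-0.636))/2 ≈ 0.818, so 82%.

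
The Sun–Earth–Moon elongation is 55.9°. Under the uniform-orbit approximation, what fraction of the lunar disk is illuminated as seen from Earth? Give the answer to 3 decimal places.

f = (1 − cos 55.9°)/2 = (1 − 0.561)/2 ≈ 0.220.

0.220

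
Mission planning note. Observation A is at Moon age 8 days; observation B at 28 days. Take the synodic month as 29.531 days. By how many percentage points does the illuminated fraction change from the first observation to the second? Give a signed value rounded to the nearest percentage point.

-54 percentage points

θ₁ = 360° × 8/29.531 = 97.5°, f₁ = (1 − cos θ₁)/2 = 0.565.
θ₂ = 360° × 28/29.531 = 341.3°, f₂ = (1 − cos θ₂)/2 = 0.026.
Change = f₂ − f₁ = -0.539 → -54 percentage points.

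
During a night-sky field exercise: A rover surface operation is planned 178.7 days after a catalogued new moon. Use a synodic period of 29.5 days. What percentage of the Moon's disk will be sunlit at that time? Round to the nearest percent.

3%

178.7 d spans 6 complete synodic months (6 × 29.5 = 177.00 d) plus 1.70 d.
Phase angle: θ = 360°·(1.70 d)/(29.5 d) = 20.7°.
cos 20.7° = 0.935, so f = (1 − 0.935)/2 = 0.032, so 3%.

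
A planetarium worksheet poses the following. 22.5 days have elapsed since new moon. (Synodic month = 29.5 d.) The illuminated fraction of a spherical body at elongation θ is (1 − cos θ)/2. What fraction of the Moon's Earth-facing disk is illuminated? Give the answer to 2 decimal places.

0.46

Phase angle: θ = 360°·(22.5 d)/(29.5 d) = 274.6°.
With cos θ = 0.080, the lit fraction is (1 − 0.080)/2 ≈ 0.460.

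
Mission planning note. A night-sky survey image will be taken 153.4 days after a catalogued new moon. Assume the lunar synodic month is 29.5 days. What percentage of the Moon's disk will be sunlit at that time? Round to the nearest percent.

35%

153.4/29.5 = 5.200 lunations, so 5 complete cycles and 5.90 d into the next.
Phase angle: θ = 360°·(5.90 d)/(29.5 d) = 72.0°.
With cos θ = 0.309, the lit fraction is (1 − 0.309)/2 ≈ 0.345, so 35%.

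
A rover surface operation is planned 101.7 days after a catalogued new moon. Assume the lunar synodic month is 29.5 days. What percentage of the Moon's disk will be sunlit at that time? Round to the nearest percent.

97%

Reduce mod P: 101.7 − 3×29.5 = 13.20 d into the current lunation.
Elongation θ = 360° × 13.20/29.5 ≈ 161.1°.
With cos θ = (-0.946), the lit fraction is (1 − (-0.946))/2 ≈ 0.973, so 97%.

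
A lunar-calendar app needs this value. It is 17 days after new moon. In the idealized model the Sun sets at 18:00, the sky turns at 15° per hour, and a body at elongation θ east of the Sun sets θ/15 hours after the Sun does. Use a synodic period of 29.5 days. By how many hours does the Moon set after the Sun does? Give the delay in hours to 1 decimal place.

13.8 h

The Moon has covered 17/29.5 of its cycle, so θ ≈ 360° × 17/29.5 = 207.5°.
At 15° of sky rotation per hour, 207.5° corresponds to a 13.83 h lag.
So the Moon sets 13.83 h after the Sun.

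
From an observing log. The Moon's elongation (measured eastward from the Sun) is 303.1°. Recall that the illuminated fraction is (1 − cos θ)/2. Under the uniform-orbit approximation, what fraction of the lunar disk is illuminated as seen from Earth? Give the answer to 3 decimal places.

0.227

f = (1 − cos 303.1°)/2 = (1 − 0.546)/2 ≈ 0.227.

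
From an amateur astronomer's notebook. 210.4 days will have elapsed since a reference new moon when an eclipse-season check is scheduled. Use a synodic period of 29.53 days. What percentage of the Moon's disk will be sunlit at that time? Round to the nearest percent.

Reduce mod P: 210.4 − 7×29.53 = 3.69 d into the current lunation.
Elongation θ = 360° × 3.69/29.53 ≈ 45.0°.
cos 45.0° = 0.707, so f = (1 − 0.707)/2 = 0.146, so 15%.

15%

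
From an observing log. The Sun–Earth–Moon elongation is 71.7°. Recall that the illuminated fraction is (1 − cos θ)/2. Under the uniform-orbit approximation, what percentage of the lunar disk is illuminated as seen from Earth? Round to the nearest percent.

34%

Half-versine of 71.7°: (1 − 0.314)/2 = 0.343, i.e. 34%.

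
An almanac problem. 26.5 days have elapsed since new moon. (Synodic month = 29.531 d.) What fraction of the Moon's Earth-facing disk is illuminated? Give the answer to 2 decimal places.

0.10

Elongation θ = 360° × 26.5/29.531 ≈ 323.1°.
Illuminated fraction = (1 − cos 323.1°)/2 = (1 − 0.799)/2 ≈ 0.100.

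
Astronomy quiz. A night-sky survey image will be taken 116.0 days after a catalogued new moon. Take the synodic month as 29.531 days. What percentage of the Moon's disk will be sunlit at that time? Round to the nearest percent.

5%

116.0 d spans 3 complete synodic months (3 × 29.531 = 88.59 d) plus 27.41 d.
Phase angle: θ = 360°·(27.41 d)/(29.531 d) = 334.1°.
cos 334.1° = 0.900, so f = (1 − 0.900)/2 = 0.050, so 5%.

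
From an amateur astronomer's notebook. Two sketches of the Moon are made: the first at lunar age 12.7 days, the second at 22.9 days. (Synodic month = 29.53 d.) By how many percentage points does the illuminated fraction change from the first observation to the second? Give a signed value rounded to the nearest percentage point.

-53 pp

θ₁ = 360° × 12.7/29.53 = 154.8°, f₁ = (1 − cos θ₁)/2 = 0.953.
θ₂ = 360° × 22.9/29.53 = 279.2°, f₂ = (1 − cos θ₂)/2 = 0.420.
Change = f₂ − f₁ = -0.532 → -53 percentage points.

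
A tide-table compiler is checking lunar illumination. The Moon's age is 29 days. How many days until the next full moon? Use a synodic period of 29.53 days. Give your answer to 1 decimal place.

15.3 days

Full moon is 0.5 of the way through the cycle: age 0.5 × 29.53 = 14.765 d.
Already past this cycle's full moon; the next is at 14.765 + 29.53 = 44.295 d, so 44.295 − 29 = 15.295 days.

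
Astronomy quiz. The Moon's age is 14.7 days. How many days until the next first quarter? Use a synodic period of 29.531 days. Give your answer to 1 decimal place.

22.2 days

First quarter is 0.25 of the way through the cycle: age 0.25 × 29.531 = 7.383 d.
This lunation's first quarter (7.383 d) has passed, so add one period: 36.914 − 14.7 = 22.214 days.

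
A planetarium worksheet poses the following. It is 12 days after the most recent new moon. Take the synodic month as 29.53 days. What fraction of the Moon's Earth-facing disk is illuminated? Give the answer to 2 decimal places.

The Moon has covered 12/29.53 of its cycle, so θ ≈ 360° × 12/29.53 = 146.3°.
cos 146.3° = (-0.832), so f = (1 − (-0.832))/2 = 0.916.

0.92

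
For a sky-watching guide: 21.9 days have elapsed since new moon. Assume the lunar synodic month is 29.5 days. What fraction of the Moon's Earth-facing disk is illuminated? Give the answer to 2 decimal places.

0.52

Phase angle: θ = 360°·(21.9 d)/(29.5 d) = 267.3°.
Illuminated fraction = (1 − cos 267.3°)/2 = (1 − (-0.048))/2 ≈ 0.524.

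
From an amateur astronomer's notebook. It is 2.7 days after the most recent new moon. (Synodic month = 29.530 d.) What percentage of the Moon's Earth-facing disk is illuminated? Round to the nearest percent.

Phase angle: θ = 360°·(2.7 d)/(29.530 d) = 32.9°.
Illuminated fraction = (1 − cos 32.9°)/2 = (1 − 0.839)/2 ≈ 0.080, so 8%.

8%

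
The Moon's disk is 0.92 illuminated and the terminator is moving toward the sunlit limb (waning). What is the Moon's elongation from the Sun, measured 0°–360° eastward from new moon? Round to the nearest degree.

From f = (1 − cos θ)/2: cos θ = 1 − 2×0.92 = -0.840; arccos → 147.1°.
Waning ⇒ past full, so θ = 360° − 147.1° = 212.9°.

213°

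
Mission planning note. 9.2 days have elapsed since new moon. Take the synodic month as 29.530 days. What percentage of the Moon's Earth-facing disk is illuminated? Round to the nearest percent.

69%

Elongation θ = 360° × 9.2/29.530 ≈ 112.2°.
cos 112.2° = (-0.377), so f = (1 − (-0.377))/2 = 0.689, so 69%.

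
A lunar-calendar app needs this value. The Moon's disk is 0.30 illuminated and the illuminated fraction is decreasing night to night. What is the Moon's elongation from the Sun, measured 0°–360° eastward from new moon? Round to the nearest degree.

294°

Invert f = (1 − cos θ)/2 to get cos θ = 1 − 2(0.30) = 0.400, hence θ₀ = arccos 0.400 = 66.4°.
Since the Moon is past full (waning), take the reflex angle: θ = 360° − 66.4° = 293.6°.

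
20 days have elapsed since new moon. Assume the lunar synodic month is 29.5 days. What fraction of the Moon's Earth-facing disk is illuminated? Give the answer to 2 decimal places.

0.72

Phase angle: θ = 360°·(20 d)/(29.5 d) = 244.1°.
With cos θ = (-0.437), the lit fraction is (1 − (-0.437))/2 ≈ 0.719.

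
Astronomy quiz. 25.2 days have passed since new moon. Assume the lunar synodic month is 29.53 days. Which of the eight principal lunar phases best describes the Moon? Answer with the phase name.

waning crescent

At 25.2/29.53 of the cycle, θ ≈ 307° — the waning crescent range.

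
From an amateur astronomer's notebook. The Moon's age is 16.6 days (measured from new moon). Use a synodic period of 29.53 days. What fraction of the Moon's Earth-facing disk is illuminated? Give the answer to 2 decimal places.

Elongation θ = 360° × 16.6/29.53 ≈ 202.4°.
Illuminated fraction = (1 − cos 202.4°)/2 = (1 − (-0.925))/2 ≈ 0.962.

0.96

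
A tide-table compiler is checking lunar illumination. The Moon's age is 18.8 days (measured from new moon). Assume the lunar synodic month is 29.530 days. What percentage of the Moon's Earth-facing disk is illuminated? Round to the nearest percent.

83%

Elongation θ = 360° × 18.8/29.530 ≈ 229.2°.
cos 229.2° = (-0.654), so f = (1 − (-0.654))/2 = 0.827, so 83%.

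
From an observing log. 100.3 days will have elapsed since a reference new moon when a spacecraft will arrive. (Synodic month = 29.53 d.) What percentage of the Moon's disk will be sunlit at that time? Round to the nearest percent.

100.3 d spans 3 complete synodic months (3 × 29.53 = 88.59 d) plus 11.71 d.
Elongation θ = 360° × 11.71/29.53 ≈ 142.8°.
With cos θ = (-0.796), the lit fraction is (1 − (-0.796))/2 ≈ 0.898, so 90%.

90%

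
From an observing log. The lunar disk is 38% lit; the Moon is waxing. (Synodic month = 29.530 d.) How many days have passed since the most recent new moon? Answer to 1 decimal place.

6.2 days

cos θ = 1 − 2f = 0.240, giving a principal value of 76.1°.
Before full moon the principal value applies: θ = 76.1°.
That fraction of the synodic month is 76.1/360 × 29.530 d ≈ 6.24 d.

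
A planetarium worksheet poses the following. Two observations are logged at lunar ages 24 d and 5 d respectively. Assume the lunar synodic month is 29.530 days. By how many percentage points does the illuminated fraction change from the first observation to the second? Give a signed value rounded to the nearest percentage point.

First observation: θ = 360°·24/29.530 = 292.6°, so f = 0.308.
Second observation: θ = 61.0°, f = 0.257.
Δf = 0.257 − 0.308 = -0.051, i.e. -5 pp.

-5 pp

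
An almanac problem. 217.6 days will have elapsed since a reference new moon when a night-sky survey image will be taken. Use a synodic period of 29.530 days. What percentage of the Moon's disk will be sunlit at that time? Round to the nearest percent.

217.6/29.530 = 7.369 lunations, so 7 complete cycles and 10.89 d into the next.
Phase angle: θ = 360°·(10.89 d)/(29.530 d) = 132.8°.
cos 132.8° = (-0.679), so f = (1 − (-0.679))/2 = 0.839, so 84%.

84%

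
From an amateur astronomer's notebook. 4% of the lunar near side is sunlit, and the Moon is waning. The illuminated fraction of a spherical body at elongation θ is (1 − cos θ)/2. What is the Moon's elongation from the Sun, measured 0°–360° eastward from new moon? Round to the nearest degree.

From f = (1 − cos θ)/2: cos θ = 1 − 2×0.04 = 0.920; arccos → 23.1°.
Waning ⇒ past full, so θ = 360° − 23.1° = 336.9°.

337°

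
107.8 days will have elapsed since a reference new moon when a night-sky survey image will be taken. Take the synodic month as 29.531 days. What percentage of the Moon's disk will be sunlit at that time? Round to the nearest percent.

79%

107.8 d spans 3 complete synodic months (3 × 29.531 = 88.59 d) plus 19.21 d.
The Moon has covered 19.21/29.531 of its cycle, so θ ≈ 360° × 19.21/29.531 = 234.1°.
With cos θ = (-0.586), the lit fraction is (1 − (-0.586))/2 ≈ 0.793, so 79%.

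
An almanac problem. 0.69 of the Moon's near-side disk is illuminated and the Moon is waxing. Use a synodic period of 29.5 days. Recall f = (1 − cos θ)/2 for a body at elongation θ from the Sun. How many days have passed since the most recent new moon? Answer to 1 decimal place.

9.2 days

cos θ = 1 − 2f = -0.380, giving a principal value of 112.3°.
Before full moon the principal value applies: θ = 112.3°.
Age = 29.5 × 112.3°/360° ≈ 9.21 days.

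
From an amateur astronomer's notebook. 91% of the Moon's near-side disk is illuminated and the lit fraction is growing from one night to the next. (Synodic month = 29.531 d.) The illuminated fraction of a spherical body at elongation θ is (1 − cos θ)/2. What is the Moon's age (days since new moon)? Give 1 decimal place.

Invert f = (1 − cos θ)/2 to get cos θ = 1 − 2(0.91) = -0.820, hence θ₀ = arccos -0.820 = 145.1°.
Waxing ⇒ before full, so θ = 145.1°.
Age = 29.531 × 145.1°/360° ≈ 11.90 days.

11.9 days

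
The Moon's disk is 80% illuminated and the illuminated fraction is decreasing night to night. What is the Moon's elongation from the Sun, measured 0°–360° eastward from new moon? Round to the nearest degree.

233°

Invert f = (1 − cos θ)/2 to get cos θ = 1 − 2(0.80) = -0.600, hence θ₀ = arccos -0.600 = 126.9°.
Since the Moon is past full (waning), take the reflex angle: θ = 360° − 126.9° = 233.1°.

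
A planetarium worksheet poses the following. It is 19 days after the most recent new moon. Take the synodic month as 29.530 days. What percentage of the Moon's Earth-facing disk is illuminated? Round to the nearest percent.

81%

Phase angle: θ = 360°·(19 d)/(29.530 d) = 231.6°.
Illuminated fraction = (1 − cos 231.6°)/2 = (1 − (-0.621))/2 ≈ 0.810, so 81%.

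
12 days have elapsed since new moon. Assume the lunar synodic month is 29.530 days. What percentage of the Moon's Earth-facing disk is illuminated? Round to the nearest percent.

Phase angle: θ = 360°·(12 d)/(29.530 d) = 146.3°.
With cos θ = (-0.832), the lit fraction is (1 − (-0.832))/2 ≈ 0.916, so 92%.

92%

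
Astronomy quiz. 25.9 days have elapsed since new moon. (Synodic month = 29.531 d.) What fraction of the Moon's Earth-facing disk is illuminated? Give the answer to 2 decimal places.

The Moon has covered 25.9/29.531 of its cycle, so θ ≈ 360° × 25.9/29.531 = 315.7°.
Illuminated fraction = (1 − cos 315.7°)/2 = (1 − 0.716)/2 ≈ 0.142.

0.14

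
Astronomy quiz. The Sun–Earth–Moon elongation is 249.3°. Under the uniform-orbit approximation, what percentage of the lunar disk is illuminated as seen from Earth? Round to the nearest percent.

Half-versine of 249.3°: (1 − (-0.353))/2 = 0.677, i.e. 68%.

68%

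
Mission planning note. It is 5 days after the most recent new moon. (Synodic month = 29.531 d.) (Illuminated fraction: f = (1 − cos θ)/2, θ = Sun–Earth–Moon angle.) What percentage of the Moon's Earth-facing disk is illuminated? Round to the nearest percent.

The Moon has covered 5/29.531 of its cycle, so θ ≈ 360° × 5/29.531 = 61.0°.
Illuminated fraction = (1 − cos 61.0°)/2 = (1 − 0.486)/2 ≈ 0.257, so 26%.

26%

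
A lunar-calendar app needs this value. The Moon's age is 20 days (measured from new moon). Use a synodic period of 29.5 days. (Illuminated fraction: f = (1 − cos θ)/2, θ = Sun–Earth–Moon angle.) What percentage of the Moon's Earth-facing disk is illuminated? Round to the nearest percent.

The Moon has covered 20/29.5 of its cycle, so θ ≈ 360° × 20/29.5 = 244.1°.
cos 244.1° = (-0.437), so f = (1 − (-0.437))/2 = 0.719, so 72%.

72%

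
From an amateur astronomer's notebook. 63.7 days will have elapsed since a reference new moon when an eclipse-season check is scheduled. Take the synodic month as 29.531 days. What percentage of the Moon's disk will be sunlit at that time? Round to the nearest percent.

63.7/29.531 = 2.157 lunations, so 2 complete cycles and 4.64 d into the next.
The Moon has covered 4.64/29.531 of its cycle, so θ ≈ 360° × 4.64/29.531 = 56.5°.
Illuminated fraction = (1 − cos 56.5°)/2 = (1 − 0.551)/2 ≈ 0.224, so 22%.

22%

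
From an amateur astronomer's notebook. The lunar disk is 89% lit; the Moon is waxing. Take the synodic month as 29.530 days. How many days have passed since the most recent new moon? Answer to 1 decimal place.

11.6 days

From f = (1 − cos θ)/2: cos θ = 1 − 2×0.89 = -0.780; arccos → 141.3°.
Before full moon the principal value applies: θ = 141.3°.
That fraction of the synodic month is 141.3/360 × 29.530 d ≈ 11.59 d.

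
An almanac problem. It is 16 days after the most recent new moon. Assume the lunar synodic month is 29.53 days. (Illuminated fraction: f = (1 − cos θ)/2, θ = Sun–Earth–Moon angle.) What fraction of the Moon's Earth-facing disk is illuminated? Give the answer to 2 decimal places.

Phase angle: θ = 360°·(16 d)/(29.53 d) = 195.1°.
cos 195.1° = (-0.966), so f = (1 − (-0.966))/2 = 0.983.

0.98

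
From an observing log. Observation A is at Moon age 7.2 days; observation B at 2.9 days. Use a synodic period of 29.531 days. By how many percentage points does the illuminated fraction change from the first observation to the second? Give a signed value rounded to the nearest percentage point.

-39 percentage points

θ₁ = 360° × 7.2/29.531 = 87.8°, f₁ = (1 − cos θ₁)/2 = 0.481.
θ₂ = 360° × 2.9/29.531 = 35.4°, f₂ = (1 − cos θ₂)/2 = 0.092.
Change = f₂ − f₁ = -0.388 → -39 percentage points.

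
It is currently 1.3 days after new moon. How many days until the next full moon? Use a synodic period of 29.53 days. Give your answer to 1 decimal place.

Full moon occurs at elongation 180°, i.e. at age 29.53 × 180/360 = 14.765 d.
So 13.465 days remain (14.765 − 1.3).

13.5 days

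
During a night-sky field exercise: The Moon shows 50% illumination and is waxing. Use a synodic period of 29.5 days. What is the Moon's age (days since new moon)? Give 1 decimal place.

Invert f = (1 − cos θ)/2 to get cos θ = 1 − 2(0.50) = 0.000, hence θ₀ = arccos 0.000 = 90.0°.
Waxing ⇒ before full, so θ = 90.0°.
That fraction of the synodic month is 90.0/360 × 29.5 d ≈ 7.38 d.

7.4 days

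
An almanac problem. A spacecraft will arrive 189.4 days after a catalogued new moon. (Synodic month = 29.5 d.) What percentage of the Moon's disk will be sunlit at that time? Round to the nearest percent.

94%

189.4/29.5 = 6.420 lunations, so 6 complete cycles and 12.40 d into the next.
The Moon has covered 12.40/29.5 of its cycle, so θ ≈ 360° × 12.40/29.5 = 151.3°.
With cos θ = (-0.877), the lit fraction is (1 − (-0.877))/2 ≈ 0.939, so 94%.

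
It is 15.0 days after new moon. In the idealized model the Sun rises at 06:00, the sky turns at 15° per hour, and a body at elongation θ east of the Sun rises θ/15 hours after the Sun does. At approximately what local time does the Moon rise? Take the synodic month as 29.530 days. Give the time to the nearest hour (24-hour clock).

18:00

Elongation θ = 360° × 15.0/29.530 ≈ 182.9°.
At 15° of sky rotation per hour, 182.9° corresponds to a 12.19 h lag.
06:00 + 12.19 h ≈ 18:11 → 18:00 to the nearest hour.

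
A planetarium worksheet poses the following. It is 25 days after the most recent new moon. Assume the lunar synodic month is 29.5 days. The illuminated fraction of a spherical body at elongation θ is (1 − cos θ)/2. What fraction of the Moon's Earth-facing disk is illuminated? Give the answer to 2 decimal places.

0.21

Phase angle: θ = 360°·(25 d)/(29.5 d) = 305.1°.
cos 305.1° = 0.575, so f = (1 − 0.575)/2 = 0.213.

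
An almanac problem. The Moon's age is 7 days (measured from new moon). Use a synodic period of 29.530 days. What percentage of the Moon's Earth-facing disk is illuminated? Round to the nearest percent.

Phase angle: θ = 360°·(7 d)/(29.530 d) = 85.3°.
cos 85.3° = 0.081, so f = (1 − 0.081)/2 = 0.459, so 46%.

46%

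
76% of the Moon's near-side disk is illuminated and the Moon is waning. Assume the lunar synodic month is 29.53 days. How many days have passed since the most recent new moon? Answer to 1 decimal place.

19.6 days

Invert f = (1 − cos θ)/2 to get cos θ = 1 − 2(0.76) = -0.520, hence θ₀ = arccos -0.520 = 121.3°.
A waning Moon lies in 180°–360°, so θ = 360° − 121.3° = 238.7°.
Age = 29.53 × 238.7°/360° ≈ 19.58 days.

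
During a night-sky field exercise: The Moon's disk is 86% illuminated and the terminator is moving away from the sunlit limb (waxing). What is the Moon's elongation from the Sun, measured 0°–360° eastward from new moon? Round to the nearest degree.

From f = (1 − cos θ)/2: cos θ = 1 − 2×0.86 = -0.720; arccos → 136.1°.
Waxing ⇒ before full, so θ = 136.1°.

136°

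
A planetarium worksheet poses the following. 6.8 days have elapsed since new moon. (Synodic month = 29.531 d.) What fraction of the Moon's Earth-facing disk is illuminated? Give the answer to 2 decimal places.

The Moon has covered 6.8/29.531 of its cycle, so θ ≈ 360° × 6.8/29.531 = 82.9°.
cos 82.9° = 0.124, so f = (1 − 0.124)/2 = 0.438.

0.44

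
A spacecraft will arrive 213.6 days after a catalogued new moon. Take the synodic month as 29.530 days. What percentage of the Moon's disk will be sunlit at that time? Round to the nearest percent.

Reduce mod P: 213.6 − 7×29.530 = 6.89 d into the current lunation.
Elongation θ = 360° × 6.89/29.530 ≈ 84.0°.
With cos θ = 0.105, the lit fraction is (1 − 0.105)/2 ≈ 0.448, so 45%.

45%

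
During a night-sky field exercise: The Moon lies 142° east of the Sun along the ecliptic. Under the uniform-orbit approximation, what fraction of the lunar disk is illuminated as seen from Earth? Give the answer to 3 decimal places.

0.894

f = (1 − cos 142°)/2 = (1 − (-0.788))/2 ≈ 0.894.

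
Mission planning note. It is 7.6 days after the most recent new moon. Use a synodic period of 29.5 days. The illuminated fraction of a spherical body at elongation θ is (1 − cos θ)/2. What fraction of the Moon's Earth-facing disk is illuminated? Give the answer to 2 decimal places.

0.52

The Moon has covered 7.6/29.5 of its cycle, so θ ≈ 360° × 7.6/29.5 = 92.7°.
With cos θ = (-0.048), the lit fraction is (1 − (-0.048))/2 ≈ 0.524.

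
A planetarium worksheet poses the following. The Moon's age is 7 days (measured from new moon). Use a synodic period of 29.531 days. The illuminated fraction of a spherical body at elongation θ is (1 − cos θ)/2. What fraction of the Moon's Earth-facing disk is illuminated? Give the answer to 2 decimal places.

0.46

Phase angle: θ = 360°·(7 d)/(29.531 d) = 85.3°.
With cos θ = 0.081, the lit fraction is (1 − 0.081)/2 ≈ 0.459.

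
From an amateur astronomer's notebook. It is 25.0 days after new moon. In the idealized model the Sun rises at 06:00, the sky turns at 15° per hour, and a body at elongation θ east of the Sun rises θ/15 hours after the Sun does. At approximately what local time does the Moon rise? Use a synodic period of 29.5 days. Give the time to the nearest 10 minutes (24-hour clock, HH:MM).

02:20

Elongation θ = 360° × 25.0/29.5 ≈ 305.1°.
The Moon trails the Sun by θ/15 = 305.1/15 ≈ 20.34 hours.
06:00 + 20.339 h ≈ 02:20 → 02:20 to the nearest ten minutes.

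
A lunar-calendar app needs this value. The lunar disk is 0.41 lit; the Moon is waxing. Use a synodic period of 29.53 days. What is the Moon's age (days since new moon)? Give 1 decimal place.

Invert f = (1 − cos θ)/2 to get cos θ = 1 − 2(0.41) = 0.180, hence θ₀ = arccos 0.180 = 79.6°.
Before full moon the principal value applies: θ = 79.6°.
Age = 29.53 × 79.6°/360° ≈ 6.53 days.

6.5 days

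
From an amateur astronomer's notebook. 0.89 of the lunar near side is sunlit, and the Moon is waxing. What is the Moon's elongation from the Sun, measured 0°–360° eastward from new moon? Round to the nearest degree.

From f = (1 − cos θ)/2: cos θ = 1 − 2×0.89 = -0.780; arccos → 141.3°.
Before full moon the principal value applies: θ = 141.3°.

141°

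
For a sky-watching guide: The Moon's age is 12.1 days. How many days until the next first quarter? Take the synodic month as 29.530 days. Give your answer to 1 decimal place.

24.8 days

First quarter is 0.25 of the way through the cycle: age 0.25 × 29.530 = 7.383 d.
This lunation's first quarter (7.383 d) has passed, so add one period: 36.913 − 12.1 = 24.813 days.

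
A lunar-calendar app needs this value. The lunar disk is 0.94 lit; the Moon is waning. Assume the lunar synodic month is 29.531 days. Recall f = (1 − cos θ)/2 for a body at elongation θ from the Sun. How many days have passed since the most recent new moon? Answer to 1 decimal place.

From f = (1 − cos θ)/2: cos θ = 1 − 2×0.94 = -0.880; arccos → 151.6°.
A waning Moon lies in 180°–360°, so θ = 360° − 151.6° = 208.4°.
That fraction of the synodic month is 208.4/360 × 29.531 d ≈ 17.09 d.

17.1 days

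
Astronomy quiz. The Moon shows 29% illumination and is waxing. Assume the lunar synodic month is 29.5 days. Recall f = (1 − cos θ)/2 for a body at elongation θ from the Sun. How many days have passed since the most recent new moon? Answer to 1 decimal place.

5.3 days

Invert f = (1 − cos θ)/2 to get cos θ = 1 − 2(0.29) = 0.420, hence θ₀ = arccos 0.420 = 65.2°.
Waxing ⇒ before full, so θ = 65.2°.
At 360°/29.5 d per day, 65.2° corresponds to 5.34 days.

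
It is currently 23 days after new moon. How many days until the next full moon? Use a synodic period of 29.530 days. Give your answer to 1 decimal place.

21.3 days

Full moon occurs at elongation 180°, i.e. at age 29.530 × 180/360 = 14.765 d.
Already past this cycle's full moon; the next is at 14.765 + 29.530 = 44.295 d, so 44.295 − 23 = 21.295 days.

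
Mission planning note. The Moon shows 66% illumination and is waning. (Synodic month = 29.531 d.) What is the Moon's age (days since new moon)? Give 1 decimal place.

20.6 days

From f = (1 − cos θ)/2: cos θ = 1 − 2×0.66 = -0.320; arccos → 108.7°.
A waning Moon lies in 180°–360°, so θ = 360° − 108.7° = 251.3°.
At 360°/29.531 d per day, 251.3° corresponds to 20.62 days.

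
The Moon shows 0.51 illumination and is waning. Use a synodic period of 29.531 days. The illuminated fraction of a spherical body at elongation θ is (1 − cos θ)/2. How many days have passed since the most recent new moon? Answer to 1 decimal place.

From f = (1 − cos θ)/2: cos θ = 1 − 2×0.51 = -0.020; arccos → 91.1°.
A waning Moon lies in 180°–360°, so θ = 360° − 91.1° = 268.9°.
That fraction of the synodic month is 268.9/360 × 29.531 d ≈ 22.05 d.

22.1 days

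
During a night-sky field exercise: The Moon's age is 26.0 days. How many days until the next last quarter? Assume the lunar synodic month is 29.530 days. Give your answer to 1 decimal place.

Last quarter occurs at elongation 270°, i.e. at age 29.530 × 270/360 = 22.148 d.
Already past this cycle's last quarter; the next is at 22.148 + 29.530 = 51.678 d, so 51.678 − 26.0 = 25.678 days.

25.7 days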